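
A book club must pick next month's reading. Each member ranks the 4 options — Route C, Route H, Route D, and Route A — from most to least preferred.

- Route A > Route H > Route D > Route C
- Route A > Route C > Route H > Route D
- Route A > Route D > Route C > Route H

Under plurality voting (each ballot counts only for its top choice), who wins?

Route A

First-place vote totals:
  Route C: 0
  Route H: 0
  Route D: 0
  Route A: 3
Route A has the most first-place votes.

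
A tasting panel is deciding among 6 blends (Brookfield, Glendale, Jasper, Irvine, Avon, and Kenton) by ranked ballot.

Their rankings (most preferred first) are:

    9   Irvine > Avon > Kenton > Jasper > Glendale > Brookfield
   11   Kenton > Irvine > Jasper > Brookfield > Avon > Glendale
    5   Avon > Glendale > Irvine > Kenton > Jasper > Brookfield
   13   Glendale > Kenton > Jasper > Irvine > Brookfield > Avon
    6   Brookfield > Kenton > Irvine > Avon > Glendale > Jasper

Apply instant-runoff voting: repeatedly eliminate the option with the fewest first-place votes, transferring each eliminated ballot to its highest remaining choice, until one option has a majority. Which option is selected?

Kenton

Round 1: Glendale 13, Kenton 11, Irvine 9, Brookfield 6, Avon 5, Jasper 0. Jasper has the fewest and is eliminated.
Round 2: Glendale 13, Kenton 11, Irvine 9, Brookfield 6, Avon 5. Avon has the fewest and is eliminated.
Round 3: Glendale 18, Kenton 11, Irvine 9, Brookfield 6. Brookfield has the fewest and is eliminated.
Round 4: Glendale 18, Kenton 17, Irvine 9. Irvine has the fewest and is eliminated.
Round 5: Kenton 26, Glendale 18. Kenton has a majority.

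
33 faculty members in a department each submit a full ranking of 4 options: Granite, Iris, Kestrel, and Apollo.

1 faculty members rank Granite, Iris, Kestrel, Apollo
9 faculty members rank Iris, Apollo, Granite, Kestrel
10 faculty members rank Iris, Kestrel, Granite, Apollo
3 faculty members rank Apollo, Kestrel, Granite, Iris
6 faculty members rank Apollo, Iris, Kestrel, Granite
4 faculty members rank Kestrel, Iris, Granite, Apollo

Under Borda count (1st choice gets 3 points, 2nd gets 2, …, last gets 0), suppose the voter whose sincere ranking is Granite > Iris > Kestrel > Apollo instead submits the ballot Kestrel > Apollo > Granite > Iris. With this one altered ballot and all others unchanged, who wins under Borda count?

Borda totals with the altered ballot: Granite 27, Iris 77, Kestrel 47, Apollo 47.
The winner is unchanged: still Iris.

Iris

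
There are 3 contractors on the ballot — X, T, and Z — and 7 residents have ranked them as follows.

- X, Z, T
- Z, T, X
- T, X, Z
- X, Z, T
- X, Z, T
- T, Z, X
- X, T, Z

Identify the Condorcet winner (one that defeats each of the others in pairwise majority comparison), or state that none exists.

Head-to-head results (7 voters total):
X vs T: X wins 4–3.
X vs Z: X wins 5–2.
T vs Z: Z wins 4–3.
X beats each rival — T (4–3), Z (5–2) — so X is the Condorcet winner.

X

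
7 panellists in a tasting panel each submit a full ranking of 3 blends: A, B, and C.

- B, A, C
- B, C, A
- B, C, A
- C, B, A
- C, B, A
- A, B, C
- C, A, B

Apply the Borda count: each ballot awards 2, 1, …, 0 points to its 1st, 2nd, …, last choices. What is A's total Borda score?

4

Borda scores:
  A: 1 + 0 + 0 + 0 + 0 + 2 + 1 = 4
  B: 2 + 2 + 2 + 1 + 1 + 1 + 0 = 9
  C: 0 + 1 + 1 + 2 + 2 + 0 + 2 = 8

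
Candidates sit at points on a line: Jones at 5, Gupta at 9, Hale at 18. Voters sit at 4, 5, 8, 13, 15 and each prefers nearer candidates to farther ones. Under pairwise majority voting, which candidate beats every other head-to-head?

Gupta

With single-peaked preferences on a line, the Condorcet winner is the candidate closest to the median voter.
The median voter (position 8) is closest to Gupta at 9.
Check: Gupta vs Hale — voters closer to Gupta: 4 of 5.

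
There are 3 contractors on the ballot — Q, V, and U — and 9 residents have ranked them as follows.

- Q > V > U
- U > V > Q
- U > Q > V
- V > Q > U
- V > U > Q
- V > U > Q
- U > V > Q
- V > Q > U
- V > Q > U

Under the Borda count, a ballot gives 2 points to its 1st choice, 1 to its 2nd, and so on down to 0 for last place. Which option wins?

Borda scores:
  Q: 2 + 0 + 1 + 1 + 0 + 0 + 0 + 1 + 1 = 6
  V: 1 + 1 + 0 + 2 + 2 + 2 + 1 + 2 + 2 = 13
  U: 0 + 2 + 2 + 0 + 1 + 1 + 2 + 0 + 0 = 8
V has the highest total.

V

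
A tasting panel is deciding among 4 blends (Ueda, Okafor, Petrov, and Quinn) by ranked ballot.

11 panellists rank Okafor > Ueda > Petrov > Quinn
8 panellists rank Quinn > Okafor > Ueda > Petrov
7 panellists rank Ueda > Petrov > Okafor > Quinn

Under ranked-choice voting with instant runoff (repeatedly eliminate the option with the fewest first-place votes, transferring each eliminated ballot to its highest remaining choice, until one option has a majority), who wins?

Okafor

Round 1: Okafor 11, Quinn 8, Ueda 7, Petrov 0. Petrov has the fewest and is eliminated.
Round 2: Okafor 11, Quinn 8, Ueda 7. Ueda has the fewest and is eliminated.
Round 3: Okafor 18, Quinn 8. Okafor has a majority.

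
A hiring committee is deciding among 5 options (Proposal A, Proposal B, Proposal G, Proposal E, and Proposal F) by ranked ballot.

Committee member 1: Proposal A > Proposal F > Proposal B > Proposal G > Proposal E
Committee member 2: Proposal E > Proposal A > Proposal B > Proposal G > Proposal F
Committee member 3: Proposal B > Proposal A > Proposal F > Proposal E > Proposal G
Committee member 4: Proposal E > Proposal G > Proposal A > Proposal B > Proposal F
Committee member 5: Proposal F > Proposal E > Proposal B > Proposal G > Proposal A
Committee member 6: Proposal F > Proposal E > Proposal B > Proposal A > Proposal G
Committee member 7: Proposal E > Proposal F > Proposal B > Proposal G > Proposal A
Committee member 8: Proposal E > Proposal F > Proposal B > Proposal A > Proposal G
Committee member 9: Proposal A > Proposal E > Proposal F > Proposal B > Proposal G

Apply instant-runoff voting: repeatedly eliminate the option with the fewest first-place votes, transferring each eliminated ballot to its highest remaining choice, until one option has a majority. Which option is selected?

Round 1: Proposal E 4, Proposal A 2, Proposal F 2, Proposal B 1, Proposal G 0. Proposal G has the fewest and is eliminated.
Round 2: Proposal E 4, Proposal A 2, Proposal F 2, Proposal B 1. Proposal B has the fewest and is eliminated.
Round 3: Proposal E 4, Proposal A 3, Proposal F 2. Proposal F has the fewest and is eliminated.
Round 4: Proposal E 6, Proposal A 3. Proposal E has a majority.

Proposal E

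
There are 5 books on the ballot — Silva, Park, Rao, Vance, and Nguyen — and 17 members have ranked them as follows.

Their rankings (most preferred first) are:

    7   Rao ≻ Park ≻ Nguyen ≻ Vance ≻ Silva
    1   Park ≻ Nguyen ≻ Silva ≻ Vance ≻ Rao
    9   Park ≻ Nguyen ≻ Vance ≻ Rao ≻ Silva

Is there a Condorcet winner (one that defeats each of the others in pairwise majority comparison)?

Yes

Head-to-head results (17 voters total):
Silva vs Park: Park wins 17–0.
Silva vs Rao: Rao wins 16–1.
Silva vs Vance: Vance wins 16–1.
Silva vs Nguyen: Nguyen wins 17–0.
Park vs Rao: Park wins 10–7.
Park vs Vance: Park wins 17–0.
Park vs Nguyen: Park wins 17–0.
Rao vs Vance: Vance wins 10–7.
Rao vs Nguyen: Nguyen wins 10–7.
Vance vs Nguyen: Nguyen wins 17–0.
Park beats each rival — Silva (17–0), Rao (10–7), Vance (17–0), Nguyen (17–0) — so Park is the Condorcet winner.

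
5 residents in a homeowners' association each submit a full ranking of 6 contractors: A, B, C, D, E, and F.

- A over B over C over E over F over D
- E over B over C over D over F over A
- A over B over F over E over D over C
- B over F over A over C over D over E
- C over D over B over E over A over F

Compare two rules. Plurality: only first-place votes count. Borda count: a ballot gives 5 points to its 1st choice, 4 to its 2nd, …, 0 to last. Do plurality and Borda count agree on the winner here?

No

Plurality first-place counts: A 2, B 1, C 1, D 0, E 1, F 0 → A.
Borda totals: A 14, B 20, C 13, D 8, E 11, F 9 → B.
The two rules disagree: plurality picks A, Borda picks B.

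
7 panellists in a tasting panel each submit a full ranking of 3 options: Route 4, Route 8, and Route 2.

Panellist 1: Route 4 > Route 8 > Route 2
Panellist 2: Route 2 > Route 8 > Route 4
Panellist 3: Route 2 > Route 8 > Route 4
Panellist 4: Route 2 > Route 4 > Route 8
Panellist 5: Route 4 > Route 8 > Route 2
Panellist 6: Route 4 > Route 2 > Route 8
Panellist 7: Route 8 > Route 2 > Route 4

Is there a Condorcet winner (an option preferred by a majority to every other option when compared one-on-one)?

Head-to-head results (7 voters total):
Route 4 vs Route 8: Route 4 wins 4–3.
Route 4 vs Route 2: Route 2 wins 4–3.
Route 8 vs Route 2: Route 2 wins 4–3.
Route 2 beats each rival — Route 4 (4–3), Route 8 (4–3) — so Route 2 is the Condorcet winner.

Yes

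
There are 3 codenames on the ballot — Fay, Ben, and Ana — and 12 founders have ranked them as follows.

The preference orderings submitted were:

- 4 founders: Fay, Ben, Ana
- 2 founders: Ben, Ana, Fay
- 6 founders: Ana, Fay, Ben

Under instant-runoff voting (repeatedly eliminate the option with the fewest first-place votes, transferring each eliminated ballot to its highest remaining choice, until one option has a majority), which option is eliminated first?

Ben

Round 1: Ana 6, Fay 4, Ben 2. Ben has the fewest and is eliminated.
Round 2: Ana 8, Fay 4. Ana has a majority.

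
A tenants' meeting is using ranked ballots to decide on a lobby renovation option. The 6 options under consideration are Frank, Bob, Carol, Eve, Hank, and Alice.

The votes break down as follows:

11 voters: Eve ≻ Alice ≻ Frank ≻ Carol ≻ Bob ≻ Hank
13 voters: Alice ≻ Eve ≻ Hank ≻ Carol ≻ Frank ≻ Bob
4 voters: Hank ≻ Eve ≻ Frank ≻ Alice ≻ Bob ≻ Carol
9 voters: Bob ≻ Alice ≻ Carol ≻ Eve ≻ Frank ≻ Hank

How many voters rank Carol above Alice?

Ballots ranking Carol above Alice: 0.
Ballots ranking Alice above Carol: 11+13+4+9 = 37.
So 0 of 37 voters prefer Carol to Alice.

0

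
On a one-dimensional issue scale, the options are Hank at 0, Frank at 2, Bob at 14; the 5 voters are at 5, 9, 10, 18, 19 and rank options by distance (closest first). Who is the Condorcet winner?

With single-peaked preferences on a line, the Condorcet winner is the candidate closest to the median voter.
The median voter (position 10) is closest to Bob at 14.
Check: Bob vs Hank — voters closer to Bob: 4 of 5.

Bob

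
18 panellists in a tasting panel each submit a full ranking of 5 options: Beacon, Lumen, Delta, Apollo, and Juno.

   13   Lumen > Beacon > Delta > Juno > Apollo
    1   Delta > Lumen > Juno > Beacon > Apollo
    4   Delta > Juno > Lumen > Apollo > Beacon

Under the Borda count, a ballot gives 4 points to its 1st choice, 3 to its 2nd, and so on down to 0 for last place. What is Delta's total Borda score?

46

Borda scores:
  Beacon: 13·3 + 1 + 4·0 = 40
  Lumen: 13·4 + 3 + 4·2 = 63
  Delta: 13·2 + 4 + 4·4 = 46
  Apollo: 13·0 + 0 + 4·1 = 4
  Juno: 13·1 + 2 + 4·3 = 27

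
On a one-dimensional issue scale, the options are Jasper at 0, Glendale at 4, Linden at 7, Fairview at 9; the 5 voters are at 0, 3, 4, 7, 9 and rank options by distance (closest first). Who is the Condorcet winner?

Glendale

With single-peaked preferences on a line, the Condorcet winner is the candidate closest to the median voter.
The median voter (position 4) is closest to Glendale at 4.
Check: Glendale vs Linden — voters closer to Glendale: 3 of 5.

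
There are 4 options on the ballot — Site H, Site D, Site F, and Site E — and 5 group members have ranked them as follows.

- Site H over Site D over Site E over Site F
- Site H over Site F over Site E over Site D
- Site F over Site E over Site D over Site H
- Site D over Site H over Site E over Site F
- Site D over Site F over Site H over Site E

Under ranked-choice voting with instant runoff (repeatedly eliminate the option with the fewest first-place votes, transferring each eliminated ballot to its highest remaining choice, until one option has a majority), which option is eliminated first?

Site E

Round 1: Site H 2, Site D 2, Site F 1, Site E 0. Site E has the fewest and is eliminated.
Round 2: Site H 2, Site D 2, Site F 1. Site F has the fewest and is eliminated.
Round 3: Site D 3, Site H 2. Site D has a majority.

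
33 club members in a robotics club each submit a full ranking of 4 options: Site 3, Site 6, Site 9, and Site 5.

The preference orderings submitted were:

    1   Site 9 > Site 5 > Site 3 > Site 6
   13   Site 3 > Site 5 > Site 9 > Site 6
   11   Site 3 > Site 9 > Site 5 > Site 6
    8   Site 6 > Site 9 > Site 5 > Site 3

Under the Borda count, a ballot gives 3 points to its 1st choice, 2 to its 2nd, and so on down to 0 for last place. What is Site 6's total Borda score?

Borda scores:
  Site 3: 1 + 13·3 + 11·3 + 8·0 = 73
  Site 6: 0 + 13·0 + 11·0 + 8·3 = 24
  Site 9: 3 + 13·1 + 11·2 + 8·2 = 54
  Site 5: 2 + 13·2 + 11·1 + 8·1 = 47

24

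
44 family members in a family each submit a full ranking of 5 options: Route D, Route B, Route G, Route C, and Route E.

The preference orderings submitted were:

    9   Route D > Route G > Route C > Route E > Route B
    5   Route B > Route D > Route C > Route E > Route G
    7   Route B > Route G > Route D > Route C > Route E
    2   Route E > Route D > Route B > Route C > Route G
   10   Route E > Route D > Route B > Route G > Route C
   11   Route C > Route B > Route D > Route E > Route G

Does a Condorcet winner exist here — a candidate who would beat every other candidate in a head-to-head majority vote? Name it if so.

Head-to-head results (44 voters total):
Route D vs Route B: Route B wins 23–21.
Route D vs Route G: Route D wins 37–7.
Route D vs Route C: Route D wins 33–11.
Route D vs Route E: Route D wins 32–12.
Route B vs Route G: Route B wins 35–9.
Route B vs Route C: Route B wins 24–20.
Route B vs Route E: Route B wins 23–21.
Route G vs Route C: Route G wins 26–18.
Route G vs Route E: Route E wins 28–16.
Route C vs Route E: Route C wins 32–12.
Route B beats each rival — Route D (23–21), Route G (35–9), Route C (24–20), Route E (23–21) — so Route B is the Condorcet winner.

Route B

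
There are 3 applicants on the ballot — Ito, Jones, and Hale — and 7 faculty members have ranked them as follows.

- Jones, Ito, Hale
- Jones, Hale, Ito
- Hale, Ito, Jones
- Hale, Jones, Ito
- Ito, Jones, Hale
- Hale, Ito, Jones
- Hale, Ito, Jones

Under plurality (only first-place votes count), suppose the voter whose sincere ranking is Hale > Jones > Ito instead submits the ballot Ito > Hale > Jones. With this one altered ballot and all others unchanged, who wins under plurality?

Hale

First-place totals with the altered ballot: Ito 2, Jones 2, Hale 3.
The winner is unchanged: still Hale.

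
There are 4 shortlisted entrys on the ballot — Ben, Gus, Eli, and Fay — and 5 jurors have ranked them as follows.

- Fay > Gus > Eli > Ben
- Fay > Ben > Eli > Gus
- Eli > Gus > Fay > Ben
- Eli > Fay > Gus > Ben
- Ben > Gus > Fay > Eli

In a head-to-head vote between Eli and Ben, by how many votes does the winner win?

Ballots ranking Eli above Ben: 3.
Ballots ranking Ben above Eli: 2.
Eli wins 3–2, a margin of 1.

1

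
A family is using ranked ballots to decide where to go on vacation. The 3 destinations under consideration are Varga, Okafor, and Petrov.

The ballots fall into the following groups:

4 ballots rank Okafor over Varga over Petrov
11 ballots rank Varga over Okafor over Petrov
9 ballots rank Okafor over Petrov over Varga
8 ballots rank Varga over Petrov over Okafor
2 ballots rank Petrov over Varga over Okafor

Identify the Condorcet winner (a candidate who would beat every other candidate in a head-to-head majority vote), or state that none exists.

Head-to-head results (34 voters total):
Varga vs Okafor: Varga wins 21–13.
Varga vs Petrov: Varga wins 23–11.
Okafor vs Petrov: Okafor wins 24–10.
Varga beats each rival — Okafor (21–13), Petrov (23–11) — so Varga is the Condorcet winner.

Varga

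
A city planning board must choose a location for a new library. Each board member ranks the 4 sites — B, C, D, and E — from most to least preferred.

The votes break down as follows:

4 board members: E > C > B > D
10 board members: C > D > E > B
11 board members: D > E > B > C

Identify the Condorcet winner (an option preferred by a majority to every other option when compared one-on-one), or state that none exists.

Head-to-head results (25 voters total):
B vs C: C wins 14–11.
B vs D: D wins 21–4.
B vs E: E wins 25–0.
C vs D: C wins 14–11.
C vs E: E wins 15–10.
D vs E: D wins 21–4.
No candidate beats all others: C beats D beats E beats C, a majority cycle.

There is no Condorcet winner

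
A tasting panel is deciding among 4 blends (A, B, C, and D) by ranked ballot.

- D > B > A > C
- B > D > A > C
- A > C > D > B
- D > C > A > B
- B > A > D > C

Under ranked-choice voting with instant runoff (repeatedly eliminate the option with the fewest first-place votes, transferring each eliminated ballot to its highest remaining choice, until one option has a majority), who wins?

Round 1: B 2, D 2, A 1, C 0. C has the fewest and is eliminated.
Round 2: B 2, D 2, A 1. A has the fewest and is eliminated.
Round 3: D 3, B 2. D has a majority.

D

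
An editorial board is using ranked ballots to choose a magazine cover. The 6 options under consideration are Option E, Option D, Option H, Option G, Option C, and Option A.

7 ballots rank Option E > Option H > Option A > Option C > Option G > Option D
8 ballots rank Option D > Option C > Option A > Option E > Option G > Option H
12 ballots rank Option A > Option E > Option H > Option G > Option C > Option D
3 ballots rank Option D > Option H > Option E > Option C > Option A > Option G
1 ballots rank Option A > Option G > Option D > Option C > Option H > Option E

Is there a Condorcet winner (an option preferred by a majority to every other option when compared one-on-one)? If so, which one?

Head-to-head results (31 voters total):
Option E vs Option D: Option E wins 19–12.
Option E vs Option H: Option E wins 27–4.
Option E vs Option G: Option E wins 30–1.
Option E vs Option C: Option E wins 22–9.
Option E vs Option A: Option A wins 21–10.
Option D vs Option H: Option H wins 19–12.
Option D vs Option G: Option G wins 20–11.
Option D vs Option C: Option C wins 19–12.
Option D vs Option A: Option A wins 20–11.
Option H vs Option G: Option H wins 22–9.
Option H vs Option C: Option H wins 22–9.
Option H vs Option A: Option A wins 21–10.
Option G vs Option C: Option C wins 18–13.
Option G vs Option A: Option A wins 31–0.
Option C vs Option A: Option A wins 20–11.
Option A beats each rival — Option E (21–10), Option D (20–11), Option H (21–10), Option G (31–0), Option C (20–11) — so Option A is the Condorcet winner.

Option A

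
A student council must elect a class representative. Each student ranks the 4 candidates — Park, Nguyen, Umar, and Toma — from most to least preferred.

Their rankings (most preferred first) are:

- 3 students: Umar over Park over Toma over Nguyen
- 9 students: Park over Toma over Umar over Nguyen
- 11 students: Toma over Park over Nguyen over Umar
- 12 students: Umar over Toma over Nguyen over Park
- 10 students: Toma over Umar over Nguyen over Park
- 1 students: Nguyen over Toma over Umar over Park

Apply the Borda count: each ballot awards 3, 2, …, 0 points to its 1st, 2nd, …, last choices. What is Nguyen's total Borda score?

Borda scores:
  Park: 3·2 + 9·3 + 11·2 + 12·0 + 10·0 + 0 = 55
  Nguyen: 3·0 + 9·0 + 11·1 + 12·1 + 10·1 + 3 = 36
  Umar: 3·3 + 9·1 + 11·0 + 12·3 + 10·2 + 1 = 75
  Toma: 3·1 + 9·2 + 11·3 + 12·2 + 10·3 + 2 = 110

36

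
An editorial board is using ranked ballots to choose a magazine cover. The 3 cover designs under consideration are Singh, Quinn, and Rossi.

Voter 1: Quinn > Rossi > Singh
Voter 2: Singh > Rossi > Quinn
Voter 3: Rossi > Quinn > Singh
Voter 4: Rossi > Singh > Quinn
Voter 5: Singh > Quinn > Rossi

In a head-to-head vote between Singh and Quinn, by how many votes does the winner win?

Ballots ranking Singh above Quinn: 3.
Ballots ranking Quinn above Singh: 2.
Singh wins 3–2, a margin of 1.

1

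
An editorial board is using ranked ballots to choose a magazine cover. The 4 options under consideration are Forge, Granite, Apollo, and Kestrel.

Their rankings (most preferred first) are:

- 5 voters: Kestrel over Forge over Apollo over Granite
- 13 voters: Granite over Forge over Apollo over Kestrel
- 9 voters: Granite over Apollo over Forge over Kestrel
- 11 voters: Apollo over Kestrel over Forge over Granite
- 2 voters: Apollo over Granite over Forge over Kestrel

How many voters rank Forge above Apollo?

Ballots ranking Forge above Apollo: 5+13 = 18.
Ballots ranking Apollo above Forge: 9+11+2 = 22.
So 18 of 40 voters prefer Forge to Apollo.

18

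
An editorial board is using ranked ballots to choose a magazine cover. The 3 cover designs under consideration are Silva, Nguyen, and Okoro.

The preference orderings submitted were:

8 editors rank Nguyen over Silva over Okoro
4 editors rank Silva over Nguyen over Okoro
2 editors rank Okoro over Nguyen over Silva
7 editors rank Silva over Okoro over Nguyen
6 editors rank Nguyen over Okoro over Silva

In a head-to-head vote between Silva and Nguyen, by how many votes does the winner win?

5

Ballots ranking Silva above Nguyen: 4+7 = 11.
Ballots ranking Nguyen above Silva: 8+2+6 = 16.
Nguyen wins 16–11, a margin of 5.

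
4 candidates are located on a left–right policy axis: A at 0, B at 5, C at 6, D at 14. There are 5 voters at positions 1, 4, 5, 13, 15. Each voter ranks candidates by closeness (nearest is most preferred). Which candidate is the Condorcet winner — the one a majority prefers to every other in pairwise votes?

With single-peaked preferences on a line, the Condorcet winner is the candidate closest to the median voter.
The median voter (position 5) is closest to B at 5.
Check: B vs C — voters closer to B: 3 of 5.

B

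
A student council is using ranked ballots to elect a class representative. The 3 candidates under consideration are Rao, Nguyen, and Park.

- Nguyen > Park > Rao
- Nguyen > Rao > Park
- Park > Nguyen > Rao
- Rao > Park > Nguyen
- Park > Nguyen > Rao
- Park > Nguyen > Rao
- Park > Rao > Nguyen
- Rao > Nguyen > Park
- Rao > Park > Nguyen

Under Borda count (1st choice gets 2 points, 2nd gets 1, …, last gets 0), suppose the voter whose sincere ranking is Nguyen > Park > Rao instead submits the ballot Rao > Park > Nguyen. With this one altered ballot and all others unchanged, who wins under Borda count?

Park

Borda totals with the altered ballot: Rao 10, Nguyen 6, Park 11.
The winner is unchanged: still Park.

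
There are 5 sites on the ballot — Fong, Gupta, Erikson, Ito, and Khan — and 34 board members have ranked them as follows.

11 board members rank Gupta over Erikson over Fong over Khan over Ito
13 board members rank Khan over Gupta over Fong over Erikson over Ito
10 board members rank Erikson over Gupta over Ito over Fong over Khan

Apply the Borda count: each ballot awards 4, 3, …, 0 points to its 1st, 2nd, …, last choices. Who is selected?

Borda scores:
  Fong: 11·2 + 13·2 + 10·1 = 58
  Gupta: 11·4 + 13·3 + 10·3 = 113
  Erikson: 11·3 + 13·1 + 10·4 = 86
  Ito: 11·0 + 13·0 + 10·2 = 20
  Khan: 11·1 + 13·4 + 10·0 = 63
Gupta has the highest total.

Gupta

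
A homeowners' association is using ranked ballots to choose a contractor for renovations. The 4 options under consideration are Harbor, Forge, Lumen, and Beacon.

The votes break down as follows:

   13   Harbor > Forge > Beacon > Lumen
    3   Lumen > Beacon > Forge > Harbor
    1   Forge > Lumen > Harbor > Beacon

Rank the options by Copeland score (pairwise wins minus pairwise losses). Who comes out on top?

Pairwise results:
  Harbor vs Forge: Harbor wins 13–4.
  Harbor vs Lumen: Harbor wins 13–4.
  Harbor vs Beacon: Harbor wins 14–3.
  Forge vs Lumen: Forge wins 14–3.
  Forge vs Beacon: Forge wins 14–3.
  Lumen vs Beacon: Beacon wins 13–4.
Copeland scores (wins − losses):
  Harbor: 3 − 0 = 3
  Forge: 2 − 1 = 1
  Lumen: 0 − 3 = -3
  Beacon: 1 − 2 = -1
Harbor has the best Copeland score.

Harbor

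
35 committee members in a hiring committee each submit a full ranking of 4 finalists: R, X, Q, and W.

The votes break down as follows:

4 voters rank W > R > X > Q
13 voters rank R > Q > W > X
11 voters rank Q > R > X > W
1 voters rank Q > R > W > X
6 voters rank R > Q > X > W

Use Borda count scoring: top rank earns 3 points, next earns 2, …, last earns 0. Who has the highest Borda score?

R

Borda scores:
  R: 4·2 + 13·3 + 11·2 + 2 + 6·3 = 89
  X: 4·1 + 13·0 + 11·1 + 0 + 6·1 = 21
  Q: 4·0 + 13·2 + 11·3 + 3 + 6·2 = 74
  W: 4·3 + 13·1 + 11·0 + 1 + 6·0 = 26
R has the highest total.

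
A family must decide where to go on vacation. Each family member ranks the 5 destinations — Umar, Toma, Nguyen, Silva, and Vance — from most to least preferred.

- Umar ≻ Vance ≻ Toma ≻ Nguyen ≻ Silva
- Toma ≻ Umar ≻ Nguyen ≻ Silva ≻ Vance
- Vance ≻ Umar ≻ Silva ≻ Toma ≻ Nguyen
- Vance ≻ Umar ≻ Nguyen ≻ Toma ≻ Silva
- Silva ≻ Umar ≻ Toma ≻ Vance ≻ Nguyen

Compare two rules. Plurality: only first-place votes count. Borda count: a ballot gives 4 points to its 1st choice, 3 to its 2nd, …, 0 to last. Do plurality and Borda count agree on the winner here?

Plurality first-place counts: Umar 1, Toma 1, Nguyen 0, Silva 1, Vance 2 → Vance.
Borda totals: Umar 16, Toma 10, Nguyen 5, Silva 7, Vance 12 → Umar.
The two rules disagree: plurality picks Vance, Borda picks Umar.

No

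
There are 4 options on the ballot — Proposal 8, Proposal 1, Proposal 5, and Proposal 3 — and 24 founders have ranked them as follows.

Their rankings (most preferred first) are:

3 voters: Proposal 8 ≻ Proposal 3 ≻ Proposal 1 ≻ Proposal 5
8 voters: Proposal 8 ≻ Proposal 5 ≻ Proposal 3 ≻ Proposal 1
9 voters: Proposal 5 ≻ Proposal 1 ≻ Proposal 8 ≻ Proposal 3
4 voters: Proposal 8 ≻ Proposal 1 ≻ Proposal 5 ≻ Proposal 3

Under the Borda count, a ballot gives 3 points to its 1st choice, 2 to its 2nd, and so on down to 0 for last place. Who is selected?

Proposal 8

Borda scores:
  Proposal 8: 3·3 + 8·3 + 9·1 + 4·3 = 54
  Proposal 1: 3·1 + 8·0 + 9·2 + 4·2 = 29
  Proposal 5: 3·0 + 8·2 + 9·3 + 4·1 = 47
  Proposal 3: 3·2 + 8·1 + 9·0 + 4·0 = 14
Proposal 8 has the highest total.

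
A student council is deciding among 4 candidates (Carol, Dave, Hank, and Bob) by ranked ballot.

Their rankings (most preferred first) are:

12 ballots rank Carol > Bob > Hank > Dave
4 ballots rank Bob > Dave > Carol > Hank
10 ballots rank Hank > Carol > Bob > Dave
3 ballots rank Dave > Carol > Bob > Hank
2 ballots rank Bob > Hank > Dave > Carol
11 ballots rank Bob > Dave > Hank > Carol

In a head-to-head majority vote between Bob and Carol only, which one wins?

Carol

Ballots ranking Bob above Carol: 4+2+11 = 17.
Ballots ranking Carol above Bob: 12+10+3 = 25.
Carol wins the head-to-head, 25–17.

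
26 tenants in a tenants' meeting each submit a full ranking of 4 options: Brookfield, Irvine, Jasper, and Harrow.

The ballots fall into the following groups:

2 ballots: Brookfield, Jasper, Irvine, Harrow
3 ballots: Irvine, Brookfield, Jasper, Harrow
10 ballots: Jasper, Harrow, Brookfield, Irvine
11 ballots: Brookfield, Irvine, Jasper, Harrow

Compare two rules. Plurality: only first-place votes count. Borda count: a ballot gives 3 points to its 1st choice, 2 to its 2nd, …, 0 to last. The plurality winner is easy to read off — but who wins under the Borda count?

Brookfield

Plurality first-place counts: Brookfield 13, Irvine 3, Jasper 10, Harrow 0 → Brookfield.
Borda totals: Brookfield 55, Irvine 33, Jasper 48, Harrow 20 → Brookfield.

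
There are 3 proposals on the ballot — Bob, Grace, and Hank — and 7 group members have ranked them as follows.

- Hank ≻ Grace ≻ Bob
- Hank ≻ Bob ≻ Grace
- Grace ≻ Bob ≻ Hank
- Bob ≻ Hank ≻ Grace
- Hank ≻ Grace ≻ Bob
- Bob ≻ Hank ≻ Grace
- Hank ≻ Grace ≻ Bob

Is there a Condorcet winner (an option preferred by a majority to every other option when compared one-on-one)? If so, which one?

Head-to-head results (7 voters total):
Bob vs Grace: Grace wins 4–3.
Bob vs Hank: Hank wins 4–3.
Grace vs Hank: Hank wins 6–1.
Hank beats each rival — Bob (4–3), Grace (6–1) — so Hank is the Condorcet winner.

Hank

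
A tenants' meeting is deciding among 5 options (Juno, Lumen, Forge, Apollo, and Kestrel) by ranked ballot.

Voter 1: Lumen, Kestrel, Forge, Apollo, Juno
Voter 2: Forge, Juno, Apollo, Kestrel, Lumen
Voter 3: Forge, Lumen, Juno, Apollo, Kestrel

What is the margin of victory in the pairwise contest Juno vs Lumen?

1

Ballots ranking Juno above Lumen: 1.
Ballots ranking Lumen above Juno: 2.
Lumen wins 2–1, a margin of 1.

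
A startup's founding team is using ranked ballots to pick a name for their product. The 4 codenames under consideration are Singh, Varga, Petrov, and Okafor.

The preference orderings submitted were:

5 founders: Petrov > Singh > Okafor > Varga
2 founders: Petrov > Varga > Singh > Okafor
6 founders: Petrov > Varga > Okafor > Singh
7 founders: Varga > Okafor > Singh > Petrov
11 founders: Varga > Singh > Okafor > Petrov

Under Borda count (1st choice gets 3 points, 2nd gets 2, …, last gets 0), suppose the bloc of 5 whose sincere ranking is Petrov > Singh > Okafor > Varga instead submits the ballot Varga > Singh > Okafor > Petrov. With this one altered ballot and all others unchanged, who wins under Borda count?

Borda totals with the altered ballot: Singh 41, Varga 85, Petrov 24, Okafor 36.
The winner is unchanged: still Varga.

Varga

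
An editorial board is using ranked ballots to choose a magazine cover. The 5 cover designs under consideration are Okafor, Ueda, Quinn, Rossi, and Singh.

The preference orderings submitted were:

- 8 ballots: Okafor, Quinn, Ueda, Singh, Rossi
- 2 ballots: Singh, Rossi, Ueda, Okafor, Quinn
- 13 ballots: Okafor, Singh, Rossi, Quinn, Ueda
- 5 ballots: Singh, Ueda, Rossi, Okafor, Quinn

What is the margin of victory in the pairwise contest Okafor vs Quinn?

28

Ballots ranking Okafor above Quinn: 8+2+13+5 = 28.
Ballots ranking Quinn above Okafor: 0.
Okafor wins 28–0, a margin of 28.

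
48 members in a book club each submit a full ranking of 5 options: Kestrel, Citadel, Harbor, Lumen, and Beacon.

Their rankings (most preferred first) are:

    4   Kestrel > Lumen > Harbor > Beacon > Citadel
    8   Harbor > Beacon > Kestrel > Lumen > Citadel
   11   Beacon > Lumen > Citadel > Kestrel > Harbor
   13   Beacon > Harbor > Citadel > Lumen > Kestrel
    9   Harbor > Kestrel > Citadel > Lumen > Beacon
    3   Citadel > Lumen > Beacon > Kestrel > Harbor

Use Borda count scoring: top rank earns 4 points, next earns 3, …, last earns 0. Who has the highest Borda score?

Borda scores:
  Kestrel: 4·4 + 8·2 + 11·1 + 13·0 + 9·3 + 3·1 = 73
  Citadel: 4·0 + 8·0 + 11·2 + 13·2 + 9·2 + 3·4 = 78
  Harbor: 4·2 + 8·4 + 11·0 + 13·3 + 9·4 + 3·0 = 115
  Lumen: 4·3 + 8·1 + 11·3 + 13·1 + 9·1 + 3·3 = 84
  Beacon: 4·1 + 8·3 + 11·4 + 13·4 + 9·0 + 3·2 = 130
Beacon has the highest total.

Beacon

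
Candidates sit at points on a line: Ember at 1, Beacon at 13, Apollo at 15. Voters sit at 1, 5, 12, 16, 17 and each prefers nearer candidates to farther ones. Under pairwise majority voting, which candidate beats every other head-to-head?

With single-peaked preferences on a line, the Condorcet winner is the candidate closest to the median voter.
The median voter (position 12) is closest to Beacon at 13.
Check: Beacon vs Apollo — voters closer to Beacon: 3 of 5.

Beacon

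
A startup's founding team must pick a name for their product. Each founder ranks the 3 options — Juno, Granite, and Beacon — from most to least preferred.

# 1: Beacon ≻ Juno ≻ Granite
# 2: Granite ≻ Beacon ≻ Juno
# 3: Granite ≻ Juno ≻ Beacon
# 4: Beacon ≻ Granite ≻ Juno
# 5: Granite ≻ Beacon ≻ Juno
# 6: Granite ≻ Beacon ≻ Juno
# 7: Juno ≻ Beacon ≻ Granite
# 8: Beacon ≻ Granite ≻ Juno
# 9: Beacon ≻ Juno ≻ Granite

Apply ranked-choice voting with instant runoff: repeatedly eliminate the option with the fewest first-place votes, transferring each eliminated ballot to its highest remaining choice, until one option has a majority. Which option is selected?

Beacon

Round 1: Granite 4, Beacon 4, Juno 1. Juno has the fewest and is eliminated.
Round 2: Beacon 5, Granite 4. Beacon has a majority.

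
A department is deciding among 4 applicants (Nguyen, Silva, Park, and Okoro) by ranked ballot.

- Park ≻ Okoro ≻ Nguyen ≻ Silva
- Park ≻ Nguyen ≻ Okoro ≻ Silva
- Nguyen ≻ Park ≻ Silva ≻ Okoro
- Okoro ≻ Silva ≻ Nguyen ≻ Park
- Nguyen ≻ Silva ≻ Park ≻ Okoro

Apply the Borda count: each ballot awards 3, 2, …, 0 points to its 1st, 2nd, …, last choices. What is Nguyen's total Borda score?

10

Borda scores:
  Nguyen: 1 + 2 + 3 + 1 + 3 = 10
  Silva: 0 + 0 + 1 + 2 + 2 = 5
  Park: 3 + 3 + 2 + 0 + 1 = 9
  Okoro: 2 + 1 + 0 + 3 + 0 = 6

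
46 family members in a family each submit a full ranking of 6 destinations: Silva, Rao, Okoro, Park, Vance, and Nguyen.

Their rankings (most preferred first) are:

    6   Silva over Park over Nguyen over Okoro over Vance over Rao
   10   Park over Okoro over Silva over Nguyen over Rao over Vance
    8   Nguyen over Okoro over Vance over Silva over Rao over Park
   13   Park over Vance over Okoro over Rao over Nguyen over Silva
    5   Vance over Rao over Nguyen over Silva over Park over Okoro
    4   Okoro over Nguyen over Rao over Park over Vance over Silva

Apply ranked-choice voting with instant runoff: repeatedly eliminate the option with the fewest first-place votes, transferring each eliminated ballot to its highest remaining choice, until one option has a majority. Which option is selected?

Park

Round 1: Park 23, Nguyen 8, Silva 6, Vance 5, Okoro 4, Rao 0. Rao has the fewest and is eliminated.
Round 2: Park 23, Nguyen 8, Silva 6, Vance 5, Okoro 4. Okoro has the fewest and is eliminated.
Round 3: Park 23, Nguyen 12, Silva 6, Vance 5. Vance has the fewest and is eliminated.
Round 4: Park 23, Nguyen 17, Silva 6. Silva has the fewest and is eliminated.
Round 5: Park 29, Nguyen 17. Park has a majority.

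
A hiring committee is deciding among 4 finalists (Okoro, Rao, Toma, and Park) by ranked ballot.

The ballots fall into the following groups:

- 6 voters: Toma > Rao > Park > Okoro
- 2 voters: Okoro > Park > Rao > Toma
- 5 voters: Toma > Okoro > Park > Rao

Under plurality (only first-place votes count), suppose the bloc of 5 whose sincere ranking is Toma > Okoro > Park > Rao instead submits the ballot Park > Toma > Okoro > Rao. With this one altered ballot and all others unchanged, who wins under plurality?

Toma

First-place totals with the altered ballot: Okoro 2, Rao 0, Toma 6, Park 5.
The winner is unchanged: still Toma.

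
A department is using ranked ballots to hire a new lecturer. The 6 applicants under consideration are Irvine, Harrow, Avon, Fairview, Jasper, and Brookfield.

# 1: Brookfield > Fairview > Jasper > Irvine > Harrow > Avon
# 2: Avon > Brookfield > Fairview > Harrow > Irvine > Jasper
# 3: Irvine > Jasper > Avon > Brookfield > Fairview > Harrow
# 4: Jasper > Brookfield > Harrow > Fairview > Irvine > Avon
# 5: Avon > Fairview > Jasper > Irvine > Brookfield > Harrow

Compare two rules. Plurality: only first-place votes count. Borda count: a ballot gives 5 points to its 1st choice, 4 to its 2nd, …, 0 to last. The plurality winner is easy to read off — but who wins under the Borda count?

Plurality first-place counts: Irvine 1, Harrow 0, Avon 2, Fairview 0, Jasper 1, Brookfield 1 → Avon.
Borda totals: Irvine 11, Harrow 6, Avon 13, Fairview 14, Jasper 15, Brookfield 16 → Brookfield.

Brookfield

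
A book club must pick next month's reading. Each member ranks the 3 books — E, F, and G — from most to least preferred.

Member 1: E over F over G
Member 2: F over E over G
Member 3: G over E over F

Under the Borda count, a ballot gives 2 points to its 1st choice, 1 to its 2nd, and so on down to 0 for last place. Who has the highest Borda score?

E

Borda scores:
  E: 2 + 1 + 1 = 4
  F: 1 + 2 + 0 = 3
  G: 0 + 0 + 2 = 2
E has the highest total.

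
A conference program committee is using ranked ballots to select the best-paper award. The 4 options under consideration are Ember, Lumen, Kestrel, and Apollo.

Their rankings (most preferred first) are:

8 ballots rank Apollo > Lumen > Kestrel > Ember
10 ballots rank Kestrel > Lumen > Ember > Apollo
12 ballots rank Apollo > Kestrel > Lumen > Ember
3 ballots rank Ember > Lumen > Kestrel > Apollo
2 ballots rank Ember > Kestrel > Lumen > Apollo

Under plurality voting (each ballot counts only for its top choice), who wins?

Apollo

First-place vote totals:
  Ember: 5
  Lumen: 0
  Kestrel: 10
  Apollo: 20
Apollo has the most first-place votes.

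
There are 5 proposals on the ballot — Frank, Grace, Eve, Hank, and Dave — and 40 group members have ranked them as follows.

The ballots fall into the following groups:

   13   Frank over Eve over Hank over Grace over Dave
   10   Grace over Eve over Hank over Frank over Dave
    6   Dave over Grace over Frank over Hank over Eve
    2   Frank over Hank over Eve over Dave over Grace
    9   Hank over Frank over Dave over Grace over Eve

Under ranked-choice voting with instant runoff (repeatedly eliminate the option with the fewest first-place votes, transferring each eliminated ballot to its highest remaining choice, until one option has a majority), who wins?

Round 1: Frank 15, Grace 10, Hank 9, Dave 6, Eve 0. Eve has the fewest and is eliminated.
Round 2: Frank 15, Grace 10, Hank 9, Dave 6. Dave has the fewest and is eliminated.
Round 3: Grace 16, Frank 15, Hank 9. Hank has the fewest and is eliminated.
Round 4: Frank 24, Grace 16. Frank has a majority.

Frank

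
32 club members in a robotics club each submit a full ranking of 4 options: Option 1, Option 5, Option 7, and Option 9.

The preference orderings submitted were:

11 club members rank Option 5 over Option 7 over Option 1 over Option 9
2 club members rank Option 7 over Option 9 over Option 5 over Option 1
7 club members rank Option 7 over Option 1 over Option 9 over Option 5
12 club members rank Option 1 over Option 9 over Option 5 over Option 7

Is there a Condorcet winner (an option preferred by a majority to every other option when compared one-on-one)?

No

Head-to-head results (32 voters total):
Option 1 vs Option 5: Option 1 wins 19–13.
Option 1 vs Option 7: Option 7 wins 20–12.
Option 1 vs Option 9: Option 1 wins 30–2.
Option 5 vs Option 7: Option 5 wins 23–9.
Option 5 vs Option 9: Option 9 wins 21–11.
Option 7 vs Option 9: Option 7 wins 20–12.
No candidate beats all others: Option 1 beats Option 5 beats Option 7 beats Option 1, a majority cycle.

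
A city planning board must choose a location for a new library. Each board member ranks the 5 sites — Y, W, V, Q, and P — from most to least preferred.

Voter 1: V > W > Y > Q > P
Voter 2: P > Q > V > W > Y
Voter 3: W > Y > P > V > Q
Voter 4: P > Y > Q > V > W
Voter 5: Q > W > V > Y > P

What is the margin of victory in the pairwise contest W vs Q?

Ballots ranking W above Q: 2.
Ballots ranking Q above W: 3.
Q wins 3–2, a margin of 1.

1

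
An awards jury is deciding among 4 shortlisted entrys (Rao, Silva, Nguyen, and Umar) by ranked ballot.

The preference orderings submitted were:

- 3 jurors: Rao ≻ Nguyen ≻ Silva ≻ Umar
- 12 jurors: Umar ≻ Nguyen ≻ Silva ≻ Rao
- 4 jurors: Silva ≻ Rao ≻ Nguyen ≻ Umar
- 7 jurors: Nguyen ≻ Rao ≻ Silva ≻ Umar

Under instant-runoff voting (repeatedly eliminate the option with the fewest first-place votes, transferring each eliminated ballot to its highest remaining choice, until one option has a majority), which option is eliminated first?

Rao

Round 1: Umar 12, Nguyen 7, Silva 4, Rao 3. Rao has the fewest and is eliminated.
Round 2: Umar 12, Nguyen 10, Silva 4. Silva has the fewest and is eliminated.
Round 3: Nguyen 14, Umar 12. Nguyen has a majority.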